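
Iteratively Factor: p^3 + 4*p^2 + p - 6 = (p - 1)*(p^2 + 5*p + 6) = (p - 1)*(p + 2)*(p + 3)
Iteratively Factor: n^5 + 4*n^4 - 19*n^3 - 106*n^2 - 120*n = (n + 4)*(n^4 - 19*n^2 - 30*n) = (n + 3)*(n + 4)*(n^3 - 3*n^2 - 10*n) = (n - 5)*(n + 3)*(n + 4)*(n^2 + 2*n) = (n - 5)*(n + 2)*(n + 3)*(n + 4)*(n)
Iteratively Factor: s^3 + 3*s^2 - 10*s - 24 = (s - 3)*(s^2 + 6*s + 8) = (s - 3)*(s + 4)*(s + 2)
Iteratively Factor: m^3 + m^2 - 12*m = (m + 4)*(m^2 - 3*m) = (m - 3)*(m + 4)*(m)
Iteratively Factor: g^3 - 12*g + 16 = (g - 2)*(g^2 + 2*g - 8) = (g - 2)*(g + 4)*(g - 2)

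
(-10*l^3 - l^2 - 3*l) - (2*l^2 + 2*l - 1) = -10*l^3 - 3*l^2 - 5*l + 1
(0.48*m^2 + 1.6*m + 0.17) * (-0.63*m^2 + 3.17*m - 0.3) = -0.3024*m^4 + 0.5136*m^3 + 4.8209*m^2 + 0.0589000000000001*m - 0.051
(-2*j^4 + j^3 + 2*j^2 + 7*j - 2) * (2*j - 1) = -4*j^5 + 4*j^4 + 3*j^3 + 12*j^2 - 11*j + 2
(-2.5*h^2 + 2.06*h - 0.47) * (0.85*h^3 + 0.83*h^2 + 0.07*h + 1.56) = -2.125*h^5 - 0.324*h^4 + 1.1353*h^3 - 4.1459*h^2 + 3.1807*h - 0.7332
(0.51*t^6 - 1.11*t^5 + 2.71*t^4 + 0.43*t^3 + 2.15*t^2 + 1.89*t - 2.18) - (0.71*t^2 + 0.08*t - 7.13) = 0.51*t^6 - 1.11*t^5 + 2.71*t^4 + 0.43*t^3 + 1.44*t^2 + 1.81*t + 4.95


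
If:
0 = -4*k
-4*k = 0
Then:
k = 0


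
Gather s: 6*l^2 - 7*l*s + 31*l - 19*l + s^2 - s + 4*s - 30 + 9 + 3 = 6*l^2 + 12*l + s^2 + s*(3 - 7*l) - 18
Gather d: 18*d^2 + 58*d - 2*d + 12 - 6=18*d^2 + 56*d + 6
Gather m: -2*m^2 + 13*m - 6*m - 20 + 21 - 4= -2*m^2 + 7*m - 3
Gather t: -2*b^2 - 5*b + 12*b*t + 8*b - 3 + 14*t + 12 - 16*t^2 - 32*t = -2*b^2 + 3*b - 16*t^2 + t*(12*b - 18) + 9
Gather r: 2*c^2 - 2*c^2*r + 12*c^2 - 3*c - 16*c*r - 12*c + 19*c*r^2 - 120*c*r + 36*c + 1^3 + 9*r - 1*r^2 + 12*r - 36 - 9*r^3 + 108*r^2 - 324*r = 14*c^2 + 21*c - 9*r^3 + r^2*(19*c + 107) + r*(-2*c^2 - 136*c - 303) - 35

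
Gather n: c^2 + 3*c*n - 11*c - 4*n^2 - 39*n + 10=c^2 - 11*c - 4*n^2 + n*(3*c - 39) + 10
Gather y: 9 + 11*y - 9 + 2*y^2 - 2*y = 2*y^2 + 9*y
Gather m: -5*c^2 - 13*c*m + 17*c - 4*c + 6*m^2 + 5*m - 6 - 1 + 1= -5*c^2 + 13*c + 6*m^2 + m*(5 - 13*c) - 6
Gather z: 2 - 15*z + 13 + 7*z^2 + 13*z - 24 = 7*z^2 - 2*z - 9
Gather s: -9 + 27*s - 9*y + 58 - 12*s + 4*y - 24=15*s - 5*y + 25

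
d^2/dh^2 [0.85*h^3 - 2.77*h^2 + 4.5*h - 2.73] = 5.1*h - 5.54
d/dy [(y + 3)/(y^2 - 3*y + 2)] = (y^2 - 3*y - (y + 3)*(2*y - 3) + 2)/(y^2 - 3*y + 2)^2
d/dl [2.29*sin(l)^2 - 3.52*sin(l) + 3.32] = (4.58*sin(l) - 3.52)*cos(l)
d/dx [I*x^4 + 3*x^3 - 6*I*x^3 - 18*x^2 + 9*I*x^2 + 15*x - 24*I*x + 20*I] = 4*I*x^3 + x^2*(9 - 18*I) + 18*x*(-2 + I) + 15 - 24*I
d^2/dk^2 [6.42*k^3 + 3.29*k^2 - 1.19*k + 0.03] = 38.52*k + 6.58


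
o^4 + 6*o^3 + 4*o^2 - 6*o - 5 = (o - 1)*(o + 1)^2*(o + 5)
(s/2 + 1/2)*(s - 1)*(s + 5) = s^3/2 + 5*s^2/2 - s/2 - 5/2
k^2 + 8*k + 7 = (k + 1)*(k + 7)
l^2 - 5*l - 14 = (l - 7)*(l + 2)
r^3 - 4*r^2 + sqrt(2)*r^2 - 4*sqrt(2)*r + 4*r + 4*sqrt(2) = (r - 2)^2*(r + sqrt(2))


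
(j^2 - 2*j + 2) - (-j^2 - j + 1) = 2*j^2 - j + 1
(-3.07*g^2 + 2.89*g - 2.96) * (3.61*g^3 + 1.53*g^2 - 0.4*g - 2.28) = -11.0827*g^5 + 5.7358*g^4 - 5.0359*g^3 + 1.3148*g^2 - 5.4052*g + 6.7488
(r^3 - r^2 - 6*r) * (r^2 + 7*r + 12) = r^5 + 6*r^4 - r^3 - 54*r^2 - 72*r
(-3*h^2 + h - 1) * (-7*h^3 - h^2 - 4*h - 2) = 21*h^5 - 4*h^4 + 18*h^3 + 3*h^2 + 2*h + 2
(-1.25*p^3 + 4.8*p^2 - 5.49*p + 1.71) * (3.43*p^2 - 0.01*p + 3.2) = -4.2875*p^5 + 16.4765*p^4 - 22.8787*p^3 + 21.2802*p^2 - 17.5851*p + 5.472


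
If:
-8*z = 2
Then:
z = -1/4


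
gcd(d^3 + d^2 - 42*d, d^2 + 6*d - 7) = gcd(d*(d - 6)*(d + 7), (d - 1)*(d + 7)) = d + 7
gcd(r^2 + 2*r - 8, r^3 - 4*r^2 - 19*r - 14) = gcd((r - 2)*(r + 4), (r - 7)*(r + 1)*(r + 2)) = 1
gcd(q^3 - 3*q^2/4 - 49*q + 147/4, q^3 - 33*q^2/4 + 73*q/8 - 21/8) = q^2 - 31*q/4 + 21/4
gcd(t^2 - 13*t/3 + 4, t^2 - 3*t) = t - 3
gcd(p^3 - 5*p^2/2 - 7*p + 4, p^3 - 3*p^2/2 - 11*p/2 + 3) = p^2 + 3*p/2 - 1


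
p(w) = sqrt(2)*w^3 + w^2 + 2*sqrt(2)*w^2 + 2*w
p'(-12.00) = 521.06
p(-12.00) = -1916.47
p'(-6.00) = 108.79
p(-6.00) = -179.65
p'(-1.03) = -1.39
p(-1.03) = 0.46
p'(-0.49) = -0.73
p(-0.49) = -0.23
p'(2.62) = 51.18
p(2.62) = 56.95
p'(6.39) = 224.16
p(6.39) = 538.10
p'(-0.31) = 0.03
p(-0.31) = -0.29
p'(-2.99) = 17.04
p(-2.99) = -9.56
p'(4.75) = 134.09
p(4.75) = 247.44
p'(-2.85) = 14.64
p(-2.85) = -7.34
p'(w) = 3*sqrt(2)*w^2 + 2*w + 4*sqrt(2)*w + 2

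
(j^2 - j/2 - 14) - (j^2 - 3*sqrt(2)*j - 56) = -j/2 + 3*sqrt(2)*j + 42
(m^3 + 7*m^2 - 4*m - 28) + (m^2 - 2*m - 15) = m^3 + 8*m^2 - 6*m - 43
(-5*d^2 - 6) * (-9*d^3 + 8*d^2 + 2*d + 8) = 45*d^5 - 40*d^4 + 44*d^3 - 88*d^2 - 12*d - 48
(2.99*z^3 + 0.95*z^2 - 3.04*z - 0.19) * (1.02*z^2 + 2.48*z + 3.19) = 3.0498*z^5 + 8.3842*z^4 + 8.7933*z^3 - 4.7025*z^2 - 10.1688*z - 0.6061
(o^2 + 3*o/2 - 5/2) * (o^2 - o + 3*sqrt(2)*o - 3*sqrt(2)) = o^4 + o^3/2 + 3*sqrt(2)*o^3 - 4*o^2 + 3*sqrt(2)*o^2/2 - 12*sqrt(2)*o + 5*o/2 + 15*sqrt(2)/2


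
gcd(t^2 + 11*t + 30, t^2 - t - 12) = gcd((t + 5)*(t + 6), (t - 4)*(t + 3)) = 1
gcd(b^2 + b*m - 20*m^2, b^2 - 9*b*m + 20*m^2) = b - 4*m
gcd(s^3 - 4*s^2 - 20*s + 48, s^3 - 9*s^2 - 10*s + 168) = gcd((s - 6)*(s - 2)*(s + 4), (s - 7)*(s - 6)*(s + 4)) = s^2 - 2*s - 24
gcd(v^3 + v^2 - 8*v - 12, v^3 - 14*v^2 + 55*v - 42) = 1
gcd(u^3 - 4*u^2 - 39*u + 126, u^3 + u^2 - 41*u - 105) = u - 7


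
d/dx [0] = 0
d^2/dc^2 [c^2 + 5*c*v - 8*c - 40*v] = 2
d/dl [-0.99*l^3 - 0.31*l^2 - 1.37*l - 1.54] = -2.97*l^2 - 0.62*l - 1.37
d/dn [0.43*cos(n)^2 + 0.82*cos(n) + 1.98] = -(0.86*cos(n) + 0.82)*sin(n)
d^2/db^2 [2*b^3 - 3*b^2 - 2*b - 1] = 12*b - 6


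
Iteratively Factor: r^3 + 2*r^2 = (r + 2)*(r^2) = r*(r + 2)*(r)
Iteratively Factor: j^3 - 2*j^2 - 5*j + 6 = (j + 2)*(j^2 - 4*j + 3) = (j - 3)*(j + 2)*(j - 1)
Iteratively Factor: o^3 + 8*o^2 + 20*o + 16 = (o + 2)*(o^2 + 6*o + 8) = (o + 2)^2*(o + 4)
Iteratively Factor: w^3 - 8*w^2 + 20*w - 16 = (w - 2)*(w^2 - 6*w + 8) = (w - 4)*(w - 2)*(w - 2)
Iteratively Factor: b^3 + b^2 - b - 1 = (b + 1)*(b^2 - 1) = (b - 1)*(b + 1)*(b + 1)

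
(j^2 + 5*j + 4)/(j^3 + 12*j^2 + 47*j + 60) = (j + 1)/(j^2 + 8*j + 15)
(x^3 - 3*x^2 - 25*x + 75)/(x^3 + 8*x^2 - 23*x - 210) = (x^2 + 2*x - 15)/(x^2 + 13*x + 42)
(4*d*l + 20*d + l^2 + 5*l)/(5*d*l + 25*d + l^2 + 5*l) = (4*d + l)/(5*d + l)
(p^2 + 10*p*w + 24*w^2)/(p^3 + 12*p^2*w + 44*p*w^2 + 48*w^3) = 1/(p + 2*w)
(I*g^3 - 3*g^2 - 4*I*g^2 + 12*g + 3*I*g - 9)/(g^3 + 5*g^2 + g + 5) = (I*g^3 - g^2*(3 + 4*I) + 3*g*(4 + I) - 9)/(g^3 + 5*g^2 + g + 5)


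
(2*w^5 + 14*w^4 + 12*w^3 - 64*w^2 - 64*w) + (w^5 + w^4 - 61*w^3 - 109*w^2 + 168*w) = 3*w^5 + 15*w^4 - 49*w^3 - 173*w^2 + 104*w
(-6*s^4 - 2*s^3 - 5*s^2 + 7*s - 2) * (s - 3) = -6*s^5 + 16*s^4 + s^3 + 22*s^2 - 23*s + 6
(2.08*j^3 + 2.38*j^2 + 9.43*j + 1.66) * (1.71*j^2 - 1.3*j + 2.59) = 3.5568*j^5 + 1.3658*j^4 + 18.4185*j^3 - 3.2562*j^2 + 22.2657*j + 4.2994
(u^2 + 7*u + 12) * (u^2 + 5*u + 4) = u^4 + 12*u^3 + 51*u^2 + 88*u + 48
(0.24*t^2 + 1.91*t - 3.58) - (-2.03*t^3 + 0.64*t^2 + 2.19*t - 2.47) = 2.03*t^3 - 0.4*t^2 - 0.28*t - 1.11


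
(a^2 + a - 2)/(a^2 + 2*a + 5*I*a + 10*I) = (a - 1)/(a + 5*I)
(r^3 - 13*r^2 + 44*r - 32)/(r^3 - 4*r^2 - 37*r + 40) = (r - 4)/(r + 5)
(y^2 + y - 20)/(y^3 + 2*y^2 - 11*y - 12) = (y^2 + y - 20)/(y^3 + 2*y^2 - 11*y - 12)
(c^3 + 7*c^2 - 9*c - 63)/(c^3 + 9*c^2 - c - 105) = (c + 3)/(c + 5)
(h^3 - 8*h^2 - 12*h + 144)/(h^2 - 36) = (h^2 - 2*h - 24)/(h + 6)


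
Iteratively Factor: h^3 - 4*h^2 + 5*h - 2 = (h - 1)*(h^2 - 3*h + 2) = (h - 2)*(h - 1)*(h - 1)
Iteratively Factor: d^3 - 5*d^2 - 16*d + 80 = (d - 4)*(d^2 - d - 20) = (d - 4)*(d + 4)*(d - 5)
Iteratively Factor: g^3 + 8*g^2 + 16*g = (g + 4)*(g^2 + 4*g) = (g + 4)^2*(g)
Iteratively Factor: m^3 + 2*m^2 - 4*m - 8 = (m + 2)*(m^2 - 4) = (m + 2)^2*(m - 2)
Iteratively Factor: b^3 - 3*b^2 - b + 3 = (b - 3)*(b^2 - 1) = (b - 3)*(b + 1)*(b - 1)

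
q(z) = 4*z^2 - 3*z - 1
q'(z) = 8*z - 3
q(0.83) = -0.73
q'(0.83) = 3.64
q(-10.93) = 509.65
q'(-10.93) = -90.44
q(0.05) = -1.14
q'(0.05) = -2.60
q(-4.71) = 101.87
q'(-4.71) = -40.68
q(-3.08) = 46.19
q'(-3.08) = -27.64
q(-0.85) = 4.44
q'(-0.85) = -9.80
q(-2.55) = 32.66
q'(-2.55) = -23.40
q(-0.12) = -0.58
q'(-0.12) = -3.96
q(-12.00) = 611.00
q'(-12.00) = -99.00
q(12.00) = 539.00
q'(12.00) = 93.00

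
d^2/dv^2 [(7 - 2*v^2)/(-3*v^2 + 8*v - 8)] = 2*(48*v^3 - 333*v^2 + 504*v - 152)/(27*v^6 - 216*v^5 + 792*v^4 - 1664*v^3 + 2112*v^2 - 1536*v + 512)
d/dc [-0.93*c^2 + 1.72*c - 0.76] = 1.72 - 1.86*c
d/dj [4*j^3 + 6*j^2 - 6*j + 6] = 12*j^2 + 12*j - 6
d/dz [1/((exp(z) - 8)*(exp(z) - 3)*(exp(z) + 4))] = (-(exp(z) - 8)*(exp(z) - 3) - (exp(z) - 8)*(exp(z) + 4) - (exp(z) - 3)*(exp(z) + 4))*exp(z)/((exp(z) - 8)^2*(exp(z) - 3)^2*(exp(z) + 4)^2)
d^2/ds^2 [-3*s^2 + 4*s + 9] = -6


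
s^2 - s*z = s*(s - z)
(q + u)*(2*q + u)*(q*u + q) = 2*q^3*u + 2*q^3 + 3*q^2*u^2 + 3*q^2*u + q*u^3 + q*u^2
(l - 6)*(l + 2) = l^2 - 4*l - 12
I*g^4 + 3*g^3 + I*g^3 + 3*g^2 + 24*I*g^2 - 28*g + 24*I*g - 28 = (g - 7*I)*(g + 2*I)^2*(I*g + I)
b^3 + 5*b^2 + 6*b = b*(b + 2)*(b + 3)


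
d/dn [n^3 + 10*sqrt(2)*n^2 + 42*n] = 3*n^2 + 20*sqrt(2)*n + 42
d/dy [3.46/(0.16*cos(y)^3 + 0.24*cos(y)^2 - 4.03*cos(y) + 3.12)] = (1.6608*cos(y)^2 + 1.6608*cos(y) - 13.9438)*sin(y)/(0.16*cos(y)^3 + 0.24*cos(y)^2 - 4.03*cos(y) + 3.12)^2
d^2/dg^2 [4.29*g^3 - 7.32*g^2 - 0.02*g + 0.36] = 25.74*g - 14.64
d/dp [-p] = -1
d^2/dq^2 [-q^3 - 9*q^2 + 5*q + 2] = -6*q - 18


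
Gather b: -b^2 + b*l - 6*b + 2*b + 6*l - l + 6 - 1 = -b^2 + b*(l - 4) + 5*l + 5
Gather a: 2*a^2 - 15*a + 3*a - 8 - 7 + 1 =2*a^2 - 12*a - 14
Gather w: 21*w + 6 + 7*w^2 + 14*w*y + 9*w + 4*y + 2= 7*w^2 + w*(14*y + 30) + 4*y + 8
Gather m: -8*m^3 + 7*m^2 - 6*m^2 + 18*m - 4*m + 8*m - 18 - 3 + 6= -8*m^3 + m^2 + 22*m - 15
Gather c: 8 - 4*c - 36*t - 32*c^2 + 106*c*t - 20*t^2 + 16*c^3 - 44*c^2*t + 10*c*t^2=16*c^3 + c^2*(-44*t - 32) + c*(10*t^2 + 106*t - 4) - 20*t^2 - 36*t + 8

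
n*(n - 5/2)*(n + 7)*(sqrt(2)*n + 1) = sqrt(2)*n^4 + n^3 + 9*sqrt(2)*n^3/2 - 35*sqrt(2)*n^2/2 + 9*n^2/2 - 35*n/2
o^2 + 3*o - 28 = (o - 4)*(o + 7)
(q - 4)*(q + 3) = q^2 - q - 12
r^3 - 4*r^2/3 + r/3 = r*(r - 1)*(r - 1/3)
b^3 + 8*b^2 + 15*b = b*(b + 3)*(b + 5)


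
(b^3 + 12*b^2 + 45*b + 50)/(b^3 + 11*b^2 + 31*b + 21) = (b^3 + 12*b^2 + 45*b + 50)/(b^3 + 11*b^2 + 31*b + 21)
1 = 1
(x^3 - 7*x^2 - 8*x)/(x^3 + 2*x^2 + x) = (x - 8)/(x + 1)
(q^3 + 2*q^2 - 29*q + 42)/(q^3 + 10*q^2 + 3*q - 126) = (q - 2)/(q + 6)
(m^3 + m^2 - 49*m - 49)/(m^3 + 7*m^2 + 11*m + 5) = (m^2 - 49)/(m^2 + 6*m + 5)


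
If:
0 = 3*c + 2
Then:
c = -2/3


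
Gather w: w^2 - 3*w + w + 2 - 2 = w^2 - 2*w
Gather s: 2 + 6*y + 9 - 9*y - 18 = -3*y - 7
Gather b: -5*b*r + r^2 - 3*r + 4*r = -5*b*r + r^2 + r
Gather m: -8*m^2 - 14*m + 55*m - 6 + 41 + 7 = -8*m^2 + 41*m + 42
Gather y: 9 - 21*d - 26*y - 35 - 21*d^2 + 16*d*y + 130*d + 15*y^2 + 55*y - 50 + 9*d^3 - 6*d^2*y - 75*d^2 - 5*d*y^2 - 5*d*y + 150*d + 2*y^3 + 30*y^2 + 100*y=9*d^3 - 96*d^2 + 259*d + 2*y^3 + y^2*(45 - 5*d) + y*(-6*d^2 + 11*d + 129) - 76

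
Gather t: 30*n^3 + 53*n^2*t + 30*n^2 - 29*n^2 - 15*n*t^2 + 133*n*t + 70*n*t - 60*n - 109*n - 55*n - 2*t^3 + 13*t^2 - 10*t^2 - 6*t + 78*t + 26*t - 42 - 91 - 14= 30*n^3 + n^2 - 224*n - 2*t^3 + t^2*(3 - 15*n) + t*(53*n^2 + 203*n + 98) - 147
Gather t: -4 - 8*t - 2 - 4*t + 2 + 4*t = -8*t - 4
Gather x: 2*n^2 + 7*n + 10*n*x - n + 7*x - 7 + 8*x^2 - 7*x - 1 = 2*n^2 + 10*n*x + 6*n + 8*x^2 - 8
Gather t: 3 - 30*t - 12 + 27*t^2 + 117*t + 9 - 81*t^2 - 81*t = -54*t^2 + 6*t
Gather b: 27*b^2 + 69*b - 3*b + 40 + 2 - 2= 27*b^2 + 66*b + 40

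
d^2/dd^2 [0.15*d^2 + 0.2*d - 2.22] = 0.300000000000000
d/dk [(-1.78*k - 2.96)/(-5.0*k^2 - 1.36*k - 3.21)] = (-8.9*k^2 - 29.6*k + 1.6882)/(25.0*k^4 + 13.6*k^3 + 33.9496*k^2 + 8.7312*k + 10.3041)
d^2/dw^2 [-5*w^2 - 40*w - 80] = -10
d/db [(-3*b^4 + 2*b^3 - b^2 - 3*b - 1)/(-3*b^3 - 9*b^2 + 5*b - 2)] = (9*b^6 + 54*b^5 - 66*b^4 + 26*b^3 - 53*b^2 - 14*b + 11)/(9*b^6 + 54*b^5 + 51*b^4 - 78*b^3 + 61*b^2 - 20*b + 4)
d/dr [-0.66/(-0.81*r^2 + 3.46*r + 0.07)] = (2.2836 - 1.0692*r)/(-0.81*r^2 + 3.46*r + 0.07)^2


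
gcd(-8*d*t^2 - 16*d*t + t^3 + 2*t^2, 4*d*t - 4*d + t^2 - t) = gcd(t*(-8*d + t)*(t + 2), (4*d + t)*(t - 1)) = 1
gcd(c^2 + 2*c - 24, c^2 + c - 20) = c - 4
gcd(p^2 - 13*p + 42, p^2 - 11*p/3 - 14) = p - 6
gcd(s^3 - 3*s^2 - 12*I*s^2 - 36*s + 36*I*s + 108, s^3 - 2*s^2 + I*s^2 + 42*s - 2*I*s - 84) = s - 6*I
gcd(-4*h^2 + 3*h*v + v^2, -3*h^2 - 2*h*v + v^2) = 1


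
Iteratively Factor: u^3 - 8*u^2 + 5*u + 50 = (u + 2)*(u^2 - 10*u + 25) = (u - 5)*(u + 2)*(u - 5)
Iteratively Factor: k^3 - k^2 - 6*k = (k)*(k^2 - k - 6) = k*(k - 3)*(k + 2)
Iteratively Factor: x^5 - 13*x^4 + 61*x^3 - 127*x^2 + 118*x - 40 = (x - 1)*(x^4 - 12*x^3 + 49*x^2 - 78*x + 40) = (x - 4)*(x - 1)*(x^3 - 8*x^2 + 17*x - 10) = (x - 4)*(x - 1)^2*(x^2 - 7*x + 10) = (x - 4)*(x - 2)*(x - 1)^2*(x - 5)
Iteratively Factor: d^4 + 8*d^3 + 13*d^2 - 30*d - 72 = (d + 4)*(d^3 + 4*d^2 - 3*d - 18) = (d - 2)*(d + 4)*(d^2 + 6*d + 9) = (d - 2)*(d + 3)*(d + 4)*(d + 3)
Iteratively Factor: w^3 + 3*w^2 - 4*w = (w)*(w^2 + 3*w - 4) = w*(w - 1)*(w + 4)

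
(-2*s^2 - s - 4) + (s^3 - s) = s^3 - 2*s^2 - 2*s - 4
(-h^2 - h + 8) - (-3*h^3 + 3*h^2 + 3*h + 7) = 3*h^3 - 4*h^2 - 4*h + 1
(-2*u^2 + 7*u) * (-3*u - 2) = 6*u^3 - 17*u^2 - 14*u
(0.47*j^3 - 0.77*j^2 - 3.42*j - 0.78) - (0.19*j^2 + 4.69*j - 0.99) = 0.47*j^3 - 0.96*j^2 - 8.11*j + 0.21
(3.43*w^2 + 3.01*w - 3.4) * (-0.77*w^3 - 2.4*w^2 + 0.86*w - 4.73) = -2.6411*w^5 - 10.5497*w^4 - 1.6562*w^3 - 5.4753*w^2 - 17.1613*w + 16.082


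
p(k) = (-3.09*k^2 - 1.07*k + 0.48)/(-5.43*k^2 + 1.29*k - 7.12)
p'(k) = (-6.18*k - 1.07)/(-5.43*k^2 + 1.29*k - 7.12) + (10.86*k - 1.29)*(-3.09*k^2 - 1.07*k + 0.48)/(-5.43*k^2 + 1.29*k - 7.12)^2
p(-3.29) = 0.42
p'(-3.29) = -0.05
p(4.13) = 0.60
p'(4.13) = 0.00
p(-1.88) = 0.29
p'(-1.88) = -0.15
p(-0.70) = 0.03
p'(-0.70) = -0.28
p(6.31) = 0.60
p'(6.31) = -0.00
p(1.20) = 0.39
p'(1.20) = 0.29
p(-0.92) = 0.09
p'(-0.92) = -0.28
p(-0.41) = -0.05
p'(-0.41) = -0.20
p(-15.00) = 0.54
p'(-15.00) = -0.00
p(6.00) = 0.60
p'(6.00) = -0.00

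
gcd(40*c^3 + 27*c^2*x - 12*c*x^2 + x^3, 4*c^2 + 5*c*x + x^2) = c + x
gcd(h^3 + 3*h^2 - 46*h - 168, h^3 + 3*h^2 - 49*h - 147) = h - 7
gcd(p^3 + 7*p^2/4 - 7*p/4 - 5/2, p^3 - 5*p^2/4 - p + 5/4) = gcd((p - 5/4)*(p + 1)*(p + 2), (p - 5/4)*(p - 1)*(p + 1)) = p^2 - p/4 - 5/4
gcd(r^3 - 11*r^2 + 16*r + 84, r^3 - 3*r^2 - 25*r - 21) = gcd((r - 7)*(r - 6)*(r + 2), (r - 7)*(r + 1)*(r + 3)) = r - 7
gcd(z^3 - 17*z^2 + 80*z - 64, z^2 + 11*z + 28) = 1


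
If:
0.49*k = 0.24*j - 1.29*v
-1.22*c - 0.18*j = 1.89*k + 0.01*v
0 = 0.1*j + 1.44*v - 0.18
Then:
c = 17.1213114754098*v - 1.63138173302108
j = 1.8 - 14.4*v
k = 0.881632653061225 - 9.68571428571429*v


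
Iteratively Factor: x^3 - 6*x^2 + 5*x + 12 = (x - 4)*(x^2 - 2*x - 3) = (x - 4)*(x - 3)*(x + 1)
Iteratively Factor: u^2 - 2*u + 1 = (u - 1)*(u - 1)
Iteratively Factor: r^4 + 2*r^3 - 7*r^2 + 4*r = (r - 1)*(r^3 + 3*r^2 - 4*r) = r*(r - 1)*(r^2 + 3*r - 4) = r*(r - 1)^2*(r + 4)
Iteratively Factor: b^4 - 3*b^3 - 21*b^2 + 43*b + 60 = (b + 4)*(b^3 - 7*b^2 + 7*b + 15) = (b - 3)*(b + 4)*(b^2 - 4*b - 5) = (b - 3)*(b + 1)*(b + 4)*(b - 5)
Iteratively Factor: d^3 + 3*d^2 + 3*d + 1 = (d + 1)*(d^2 + 2*d + 1) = (d + 1)^2*(d + 1)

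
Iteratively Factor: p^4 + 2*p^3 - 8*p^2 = (p - 2)*(p^3 + 4*p^2) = p*(p - 2)*(p^2 + 4*p) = p*(p - 2)*(p + 4)*(p)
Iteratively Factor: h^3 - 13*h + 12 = (h - 1)*(h^2 + h - 12) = (h - 1)*(h + 4)*(h - 3)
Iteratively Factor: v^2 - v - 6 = (v - 3)*(v + 2)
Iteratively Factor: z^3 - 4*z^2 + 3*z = (z)*(z^2 - 4*z + 3) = z*(z - 1)*(z - 3)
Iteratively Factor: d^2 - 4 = (d + 2)*(d - 2)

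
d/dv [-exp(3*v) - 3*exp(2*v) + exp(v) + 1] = (-3*exp(2*v) - 6*exp(v) + 1)*exp(v)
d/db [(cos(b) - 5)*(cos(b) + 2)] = (3 - 2*cos(b))*sin(b)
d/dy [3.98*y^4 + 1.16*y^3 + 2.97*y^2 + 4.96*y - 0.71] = 15.92*y^3 + 3.48*y^2 + 5.94*y + 4.96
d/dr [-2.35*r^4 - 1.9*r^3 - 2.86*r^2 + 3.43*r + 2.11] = -9.4*r^3 - 5.7*r^2 - 5.72*r + 3.43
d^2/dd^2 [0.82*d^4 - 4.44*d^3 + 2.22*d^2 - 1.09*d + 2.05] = 9.84*d^2 - 26.64*d + 4.44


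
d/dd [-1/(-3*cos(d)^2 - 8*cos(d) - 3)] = 2*(3*cos(d) + 4)*sin(d)/(3*cos(d)^2 + 8*cos(d) + 3)^2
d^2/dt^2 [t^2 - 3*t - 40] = 2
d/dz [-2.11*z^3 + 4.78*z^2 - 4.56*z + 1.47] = -6.33*z^2 + 9.56*z - 4.56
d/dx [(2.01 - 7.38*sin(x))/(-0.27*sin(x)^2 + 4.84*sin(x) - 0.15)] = (-1.9926*sin(x)^2 + 1.0854*sin(x) - 8.6214)*cos(x)/(0.0729*sin(x)^4 - 2.6136*sin(x)^3 + 23.5066*sin(x)^2 - 1.452*sin(x) + 0.0225)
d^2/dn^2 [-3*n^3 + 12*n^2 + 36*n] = 24 - 18*n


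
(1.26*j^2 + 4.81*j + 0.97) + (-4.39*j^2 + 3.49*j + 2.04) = -3.13*j^2 + 8.3*j + 3.01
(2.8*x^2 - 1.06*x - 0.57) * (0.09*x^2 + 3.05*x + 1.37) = 0.252*x^4 + 8.4446*x^3 + 0.5517*x^2 - 3.1907*x - 0.7809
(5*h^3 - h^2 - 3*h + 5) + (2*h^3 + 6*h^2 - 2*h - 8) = 7*h^3 + 5*h^2 - 5*h - 3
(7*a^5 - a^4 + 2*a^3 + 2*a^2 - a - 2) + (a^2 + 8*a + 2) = 7*a^5 - a^4 + 2*a^3 + 3*a^2 + 7*a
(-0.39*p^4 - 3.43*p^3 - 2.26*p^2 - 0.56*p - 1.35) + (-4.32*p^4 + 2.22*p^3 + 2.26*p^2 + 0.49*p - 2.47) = -4.71*p^4 - 1.21*p^3 - 0.0700000000000001*p - 3.82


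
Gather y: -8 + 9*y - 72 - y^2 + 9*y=-y^2 + 18*y - 80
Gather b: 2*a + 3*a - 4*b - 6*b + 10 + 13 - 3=5*a - 10*b + 20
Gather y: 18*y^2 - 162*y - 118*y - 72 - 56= 18*y^2 - 280*y - 128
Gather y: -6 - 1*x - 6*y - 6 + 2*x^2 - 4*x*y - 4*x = 2*x^2 - 5*x + y*(-4*x - 6) - 12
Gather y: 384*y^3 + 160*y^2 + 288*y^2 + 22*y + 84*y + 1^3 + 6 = 384*y^3 + 448*y^2 + 106*y + 7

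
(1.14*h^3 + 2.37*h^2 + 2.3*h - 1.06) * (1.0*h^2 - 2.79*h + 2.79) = 1.14*h^5 - 0.8106*h^4 - 1.1317*h^3 - 0.864699999999999*h^2 + 9.3744*h - 2.9574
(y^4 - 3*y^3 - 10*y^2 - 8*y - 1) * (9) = 9*y^4 - 27*y^3 - 90*y^2 - 72*y - 9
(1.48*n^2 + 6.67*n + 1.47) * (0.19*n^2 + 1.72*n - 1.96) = 0.2812*n^4 + 3.8129*n^3 + 8.8509*n^2 - 10.5448*n - 2.8812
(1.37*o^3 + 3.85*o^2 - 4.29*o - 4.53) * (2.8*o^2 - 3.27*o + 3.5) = 3.836*o^5 + 6.3001*o^4 - 19.8065*o^3 + 14.8193*o^2 - 0.2019*o - 15.855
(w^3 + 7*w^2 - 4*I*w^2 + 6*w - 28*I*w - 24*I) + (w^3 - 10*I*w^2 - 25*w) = 2*w^3 + 7*w^2 - 14*I*w^2 - 19*w - 28*I*w - 24*I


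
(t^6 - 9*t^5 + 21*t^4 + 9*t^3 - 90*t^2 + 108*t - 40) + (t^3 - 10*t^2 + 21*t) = t^6 - 9*t^5 + 21*t^4 + 10*t^3 - 100*t^2 + 129*t - 40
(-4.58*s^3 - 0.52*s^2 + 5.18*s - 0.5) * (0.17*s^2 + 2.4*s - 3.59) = -0.7786*s^5 - 11.0804*s^4 + 16.0748*s^3 + 14.2138*s^2 - 19.7962*s + 1.795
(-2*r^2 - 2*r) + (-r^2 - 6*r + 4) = -3*r^2 - 8*r + 4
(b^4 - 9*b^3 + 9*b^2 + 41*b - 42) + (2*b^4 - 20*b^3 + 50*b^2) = 3*b^4 - 29*b^3 + 59*b^2 + 41*b - 42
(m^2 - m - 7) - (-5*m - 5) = m^2 + 4*m - 2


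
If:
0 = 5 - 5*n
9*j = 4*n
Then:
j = 4/9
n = 1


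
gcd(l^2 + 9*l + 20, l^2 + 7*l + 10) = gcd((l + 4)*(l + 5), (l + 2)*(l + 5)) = l + 5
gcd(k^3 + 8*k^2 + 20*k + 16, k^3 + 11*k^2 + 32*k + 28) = k^2 + 4*k + 4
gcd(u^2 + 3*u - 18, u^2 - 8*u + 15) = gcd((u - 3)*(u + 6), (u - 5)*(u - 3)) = u - 3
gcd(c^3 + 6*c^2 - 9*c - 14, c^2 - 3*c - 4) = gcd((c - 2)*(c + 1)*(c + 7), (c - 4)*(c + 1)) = c + 1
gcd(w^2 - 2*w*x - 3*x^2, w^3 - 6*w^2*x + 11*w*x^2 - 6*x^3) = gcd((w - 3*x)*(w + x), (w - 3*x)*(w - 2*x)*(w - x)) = -w + 3*x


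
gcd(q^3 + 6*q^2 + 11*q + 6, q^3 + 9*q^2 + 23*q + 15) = q^2 + 4*q + 3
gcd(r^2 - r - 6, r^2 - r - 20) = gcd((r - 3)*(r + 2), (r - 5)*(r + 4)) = 1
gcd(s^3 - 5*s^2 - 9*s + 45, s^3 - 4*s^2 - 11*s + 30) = s^2 - 2*s - 15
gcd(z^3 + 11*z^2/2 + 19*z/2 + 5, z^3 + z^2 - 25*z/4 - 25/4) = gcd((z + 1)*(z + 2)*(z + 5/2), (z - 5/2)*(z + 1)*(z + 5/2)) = z^2 + 7*z/2 + 5/2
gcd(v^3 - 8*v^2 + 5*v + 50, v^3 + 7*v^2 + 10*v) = v + 2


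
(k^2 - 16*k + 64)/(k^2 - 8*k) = (k - 8)/k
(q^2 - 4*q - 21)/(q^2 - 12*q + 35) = (q + 3)/(q - 5)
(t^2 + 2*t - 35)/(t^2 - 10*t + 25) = (t + 7)/(t - 5)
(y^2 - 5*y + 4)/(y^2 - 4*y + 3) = (y - 4)/(y - 3)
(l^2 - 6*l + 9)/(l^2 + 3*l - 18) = (l - 3)/(l + 6)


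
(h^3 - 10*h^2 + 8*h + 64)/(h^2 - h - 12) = (h^2 - 6*h - 16)/(h + 3)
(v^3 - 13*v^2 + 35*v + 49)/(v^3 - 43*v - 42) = (v - 7)/(v + 6)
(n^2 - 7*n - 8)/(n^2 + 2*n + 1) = (n - 8)/(n + 1)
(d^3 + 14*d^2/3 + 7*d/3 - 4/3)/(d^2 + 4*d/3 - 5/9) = 3*(d^2 + 5*d + 4)/(3*d + 5)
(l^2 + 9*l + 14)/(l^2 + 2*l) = (l + 7)/l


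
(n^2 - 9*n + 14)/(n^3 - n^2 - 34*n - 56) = (n - 2)/(n^2 + 6*n + 8)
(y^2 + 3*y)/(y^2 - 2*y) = (y + 3)/(y - 2)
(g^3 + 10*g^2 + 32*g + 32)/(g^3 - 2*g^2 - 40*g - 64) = (g + 4)/(g - 8)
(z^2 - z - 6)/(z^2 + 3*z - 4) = (z^2 - z - 6)/(z^2 + 3*z - 4)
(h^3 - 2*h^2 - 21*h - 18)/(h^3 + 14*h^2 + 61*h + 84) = (h^2 - 5*h - 6)/(h^2 + 11*h + 28)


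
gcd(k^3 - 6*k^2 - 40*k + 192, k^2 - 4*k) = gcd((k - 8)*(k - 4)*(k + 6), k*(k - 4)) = k - 4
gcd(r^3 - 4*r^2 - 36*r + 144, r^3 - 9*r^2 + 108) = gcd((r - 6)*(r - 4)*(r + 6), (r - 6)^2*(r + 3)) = r - 6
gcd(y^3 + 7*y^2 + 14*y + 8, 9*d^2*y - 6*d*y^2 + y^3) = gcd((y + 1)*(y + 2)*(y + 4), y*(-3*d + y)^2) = 1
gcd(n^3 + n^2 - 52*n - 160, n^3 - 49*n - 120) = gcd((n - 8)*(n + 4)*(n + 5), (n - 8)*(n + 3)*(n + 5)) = n^2 - 3*n - 40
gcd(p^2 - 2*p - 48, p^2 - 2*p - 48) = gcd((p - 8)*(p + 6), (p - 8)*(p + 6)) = p^2 - 2*p - 48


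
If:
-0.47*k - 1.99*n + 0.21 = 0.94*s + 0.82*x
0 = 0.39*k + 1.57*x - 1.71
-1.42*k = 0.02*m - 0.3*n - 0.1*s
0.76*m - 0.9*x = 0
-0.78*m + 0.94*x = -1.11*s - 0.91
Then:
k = -0.06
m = 1.31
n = 0.06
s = -0.84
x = 1.11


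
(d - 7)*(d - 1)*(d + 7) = d^3 - d^2 - 49*d + 49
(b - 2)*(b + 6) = b^2 + 4*b - 12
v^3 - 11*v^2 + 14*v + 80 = (v - 8)*(v - 5)*(v + 2)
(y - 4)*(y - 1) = y^2 - 5*y + 4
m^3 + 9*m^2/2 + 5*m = m*(m + 2)*(m + 5/2)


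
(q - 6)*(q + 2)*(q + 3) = q^3 - q^2 - 24*q - 36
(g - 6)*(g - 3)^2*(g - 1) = g^4 - 13*g^3 + 57*g^2 - 99*g + 54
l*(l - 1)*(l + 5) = l^3 + 4*l^2 - 5*l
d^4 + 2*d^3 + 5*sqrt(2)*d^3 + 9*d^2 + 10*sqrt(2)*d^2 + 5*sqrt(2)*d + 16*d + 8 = (d + 1)^2*(d + sqrt(2))*(d + 4*sqrt(2))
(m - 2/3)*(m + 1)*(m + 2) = m^3 + 7*m^2/3 - 4/3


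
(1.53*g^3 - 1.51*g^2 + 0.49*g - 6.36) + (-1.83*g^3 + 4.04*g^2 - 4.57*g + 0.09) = -0.3*g^3 + 2.53*g^2 - 4.08*g - 6.27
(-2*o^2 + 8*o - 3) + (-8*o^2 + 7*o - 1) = -10*o^2 + 15*o - 4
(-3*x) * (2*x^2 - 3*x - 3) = -6*x^3 + 9*x^2 + 9*x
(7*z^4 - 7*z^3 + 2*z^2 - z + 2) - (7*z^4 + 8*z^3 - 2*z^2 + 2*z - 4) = -15*z^3 + 4*z^2 - 3*z + 6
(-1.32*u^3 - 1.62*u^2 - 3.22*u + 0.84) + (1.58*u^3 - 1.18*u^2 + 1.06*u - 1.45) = 0.26*u^3 - 2.8*u^2 - 2.16*u - 0.61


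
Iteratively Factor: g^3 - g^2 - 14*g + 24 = (g - 2)*(g^2 + g - 12) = (g - 2)*(g + 4)*(g - 3)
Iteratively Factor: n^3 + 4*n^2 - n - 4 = (n - 1)*(n^2 + 5*n + 4) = (n - 1)*(n + 4)*(n + 1)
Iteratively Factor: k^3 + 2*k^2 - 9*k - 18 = (k + 2)*(k^2 - 9) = (k + 2)*(k + 3)*(k - 3)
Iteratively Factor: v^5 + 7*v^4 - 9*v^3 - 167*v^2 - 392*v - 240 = (v + 4)*(v^4 + 3*v^3 - 21*v^2 - 83*v - 60) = (v + 1)*(v + 4)*(v^3 + 2*v^2 - 23*v - 60) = (v + 1)*(v + 3)*(v + 4)*(v^2 - v - 20) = (v - 5)*(v + 1)*(v + 3)*(v + 4)*(v + 4)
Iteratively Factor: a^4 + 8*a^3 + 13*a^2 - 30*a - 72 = (a + 3)*(a^3 + 5*a^2 - 2*a - 24) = (a + 3)^2*(a^2 + 2*a - 8) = (a - 2)*(a + 3)^2*(a + 4)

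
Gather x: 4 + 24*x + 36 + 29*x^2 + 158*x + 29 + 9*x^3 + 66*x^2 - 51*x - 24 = 9*x^3 + 95*x^2 + 131*x + 45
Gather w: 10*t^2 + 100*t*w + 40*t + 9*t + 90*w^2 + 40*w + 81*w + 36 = 10*t^2 + 49*t + 90*w^2 + w*(100*t + 121) + 36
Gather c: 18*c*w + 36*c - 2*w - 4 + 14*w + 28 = c*(18*w + 36) + 12*w + 24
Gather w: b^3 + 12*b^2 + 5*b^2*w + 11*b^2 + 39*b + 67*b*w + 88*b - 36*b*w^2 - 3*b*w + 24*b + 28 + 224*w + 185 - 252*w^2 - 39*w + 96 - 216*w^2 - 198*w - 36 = b^3 + 23*b^2 + 151*b + w^2*(-36*b - 468) + w*(5*b^2 + 64*b - 13) + 273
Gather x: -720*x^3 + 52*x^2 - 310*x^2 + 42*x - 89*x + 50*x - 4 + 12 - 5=-720*x^3 - 258*x^2 + 3*x + 3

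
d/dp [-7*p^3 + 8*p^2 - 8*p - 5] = -21*p^2 + 16*p - 8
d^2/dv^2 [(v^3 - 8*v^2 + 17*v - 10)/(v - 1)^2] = 8/(v^3 - 3*v^2 + 3*v - 1)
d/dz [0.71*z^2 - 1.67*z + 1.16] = 1.42*z - 1.67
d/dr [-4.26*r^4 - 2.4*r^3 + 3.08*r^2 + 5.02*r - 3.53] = -17.04*r^3 - 7.2*r^2 + 6.16*r + 5.02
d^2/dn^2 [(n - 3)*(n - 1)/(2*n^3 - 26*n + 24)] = 1/(n^3 + 12*n^2 + 48*n + 64)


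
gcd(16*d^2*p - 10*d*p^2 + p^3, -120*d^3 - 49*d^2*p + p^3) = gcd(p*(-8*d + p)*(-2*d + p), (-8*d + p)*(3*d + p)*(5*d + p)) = -8*d + p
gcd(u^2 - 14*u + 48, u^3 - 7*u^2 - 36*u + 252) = u - 6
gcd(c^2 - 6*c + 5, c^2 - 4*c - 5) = c - 5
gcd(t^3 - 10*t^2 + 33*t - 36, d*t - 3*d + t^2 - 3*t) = t - 3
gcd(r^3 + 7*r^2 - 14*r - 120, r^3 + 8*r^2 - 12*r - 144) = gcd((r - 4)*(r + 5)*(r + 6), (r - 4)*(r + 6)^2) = r^2 + 2*r - 24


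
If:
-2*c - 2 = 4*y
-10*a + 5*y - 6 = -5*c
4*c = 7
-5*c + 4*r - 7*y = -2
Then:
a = -33/80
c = 7/4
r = -23/32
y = -11/8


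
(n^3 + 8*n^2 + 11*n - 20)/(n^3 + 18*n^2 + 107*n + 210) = (n^2 + 3*n - 4)/(n^2 + 13*n + 42)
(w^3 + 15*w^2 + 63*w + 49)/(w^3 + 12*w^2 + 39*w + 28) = (w + 7)/(w + 4)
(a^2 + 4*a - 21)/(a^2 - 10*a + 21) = (a + 7)/(a - 7)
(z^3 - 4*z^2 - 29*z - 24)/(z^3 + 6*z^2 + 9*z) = (z^2 - 7*z - 8)/(z*(z + 3))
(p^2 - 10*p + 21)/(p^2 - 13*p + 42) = (p - 3)/(p - 6)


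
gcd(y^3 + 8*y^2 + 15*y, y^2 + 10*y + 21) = y + 3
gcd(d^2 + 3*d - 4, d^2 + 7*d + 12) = d + 4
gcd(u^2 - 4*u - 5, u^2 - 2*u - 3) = u + 1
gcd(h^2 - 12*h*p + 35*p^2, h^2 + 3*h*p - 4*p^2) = 1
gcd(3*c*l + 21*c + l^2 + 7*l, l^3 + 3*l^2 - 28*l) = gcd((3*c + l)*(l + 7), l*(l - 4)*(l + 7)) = l + 7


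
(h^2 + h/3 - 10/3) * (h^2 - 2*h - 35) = h^4 - 5*h^3/3 - 39*h^2 - 5*h + 350/3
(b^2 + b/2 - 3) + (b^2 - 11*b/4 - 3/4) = 2*b^2 - 9*b/4 - 15/4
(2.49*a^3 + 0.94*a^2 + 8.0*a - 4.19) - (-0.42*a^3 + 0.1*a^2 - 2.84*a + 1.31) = 2.91*a^3 + 0.84*a^2 + 10.84*a - 5.5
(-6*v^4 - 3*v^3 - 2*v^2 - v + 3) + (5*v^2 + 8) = -6*v^4 - 3*v^3 + 3*v^2 - v + 11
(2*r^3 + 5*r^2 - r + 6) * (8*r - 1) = 16*r^4 + 38*r^3 - 13*r^2 + 49*r - 6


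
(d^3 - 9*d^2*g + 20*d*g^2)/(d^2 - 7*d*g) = (d^2 - 9*d*g + 20*g^2)/(d - 7*g)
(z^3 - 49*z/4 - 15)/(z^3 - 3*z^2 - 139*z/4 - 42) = (2*z^2 - 3*z - 20)/(2*z^2 - 9*z - 56)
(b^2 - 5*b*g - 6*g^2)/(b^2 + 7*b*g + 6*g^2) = (b - 6*g)/(b + 6*g)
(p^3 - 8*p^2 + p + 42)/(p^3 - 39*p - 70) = (p - 3)/(p + 5)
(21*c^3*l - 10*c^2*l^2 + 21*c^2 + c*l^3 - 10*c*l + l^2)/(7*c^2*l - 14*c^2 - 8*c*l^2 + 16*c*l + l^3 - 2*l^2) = (3*c^2*l - c*l^2 + 3*c - l)/(c*l - 2*c - l^2 + 2*l)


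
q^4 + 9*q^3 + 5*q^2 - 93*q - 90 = (q - 3)*(q + 1)*(q + 5)*(q + 6)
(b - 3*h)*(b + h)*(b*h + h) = b^3*h - 2*b^2*h^2 + b^2*h - 3*b*h^3 - 2*b*h^2 - 3*h^3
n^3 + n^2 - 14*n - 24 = (n - 4)*(n + 2)*(n + 3)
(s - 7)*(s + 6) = s^2 - s - 42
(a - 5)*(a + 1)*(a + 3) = a^3 - a^2 - 17*a - 15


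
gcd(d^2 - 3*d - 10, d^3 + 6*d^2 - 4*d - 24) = d + 2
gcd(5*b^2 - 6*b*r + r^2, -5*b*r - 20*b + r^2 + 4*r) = -5*b + r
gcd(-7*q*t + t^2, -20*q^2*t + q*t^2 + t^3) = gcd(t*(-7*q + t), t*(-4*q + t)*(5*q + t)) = t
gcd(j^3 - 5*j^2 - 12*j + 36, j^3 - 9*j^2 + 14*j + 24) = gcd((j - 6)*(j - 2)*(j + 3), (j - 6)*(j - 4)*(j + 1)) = j - 6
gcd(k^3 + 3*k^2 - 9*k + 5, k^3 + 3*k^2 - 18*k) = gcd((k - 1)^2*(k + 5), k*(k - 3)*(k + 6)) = 1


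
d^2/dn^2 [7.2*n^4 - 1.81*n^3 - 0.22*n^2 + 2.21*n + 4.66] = 86.4*n^2 - 10.86*n - 0.44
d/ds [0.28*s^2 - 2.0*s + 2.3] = 0.56*s - 2.0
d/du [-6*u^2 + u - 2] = 1 - 12*u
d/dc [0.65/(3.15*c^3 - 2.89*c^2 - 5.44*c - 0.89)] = (-6.1425*c^2 + 3.757*c + 3.536)/(-3.15*c^3 + 2.89*c^2 + 5.44*c + 0.89)^2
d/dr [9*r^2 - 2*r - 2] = 18*r - 2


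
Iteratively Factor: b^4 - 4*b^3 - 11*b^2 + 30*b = (b)*(b^3 - 4*b^2 - 11*b + 30) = b*(b - 5)*(b^2 + b - 6) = b*(b - 5)*(b - 2)*(b + 3)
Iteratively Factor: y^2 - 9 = (y - 3)*(y + 3)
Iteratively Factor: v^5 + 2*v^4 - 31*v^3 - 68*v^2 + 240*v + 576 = (v + 4)*(v^4 - 2*v^3 - 23*v^2 + 24*v + 144) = (v - 4)*(v + 4)*(v^3 + 2*v^2 - 15*v - 36) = (v - 4)*(v + 3)*(v + 4)*(v^2 - v - 12) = (v - 4)^2*(v + 3)*(v + 4)*(v + 3)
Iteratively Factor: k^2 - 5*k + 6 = (k - 3)*(k - 2)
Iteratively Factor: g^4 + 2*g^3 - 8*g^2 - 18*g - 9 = (g + 1)*(g^3 + g^2 - 9*g - 9) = (g + 1)^2*(g^2 - 9) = (g - 3)*(g + 1)^2*(g + 3)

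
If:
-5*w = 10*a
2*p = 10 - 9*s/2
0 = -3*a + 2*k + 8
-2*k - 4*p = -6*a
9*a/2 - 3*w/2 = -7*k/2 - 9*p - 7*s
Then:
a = -80/103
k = -532/103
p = 146/103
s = 164/103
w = 160/103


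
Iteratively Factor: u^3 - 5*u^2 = (u)*(u^2 - 5*u) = u^2*(u - 5)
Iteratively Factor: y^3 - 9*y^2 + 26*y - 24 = (y - 4)*(y^2 - 5*y + 6) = (y - 4)*(y - 2)*(y - 3)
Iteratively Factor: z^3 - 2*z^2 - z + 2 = (z + 1)*(z^2 - 3*z + 2) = (z - 2)*(z + 1)*(z - 1)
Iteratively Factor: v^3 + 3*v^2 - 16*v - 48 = (v + 4)*(v^2 - v - 12) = (v + 3)*(v + 4)*(v - 4)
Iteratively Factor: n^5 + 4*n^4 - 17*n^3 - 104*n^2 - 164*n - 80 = (n + 2)*(n^4 + 2*n^3 - 21*n^2 - 62*n - 40) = (n + 2)^2*(n^3 - 21*n - 20) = (n - 5)*(n + 2)^2*(n^2 + 5*n + 4) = (n - 5)*(n + 2)^2*(n + 4)*(n + 1)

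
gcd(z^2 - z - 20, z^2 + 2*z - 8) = z + 4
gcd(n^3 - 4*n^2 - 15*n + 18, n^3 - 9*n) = n + 3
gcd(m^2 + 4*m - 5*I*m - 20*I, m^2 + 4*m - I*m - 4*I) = m + 4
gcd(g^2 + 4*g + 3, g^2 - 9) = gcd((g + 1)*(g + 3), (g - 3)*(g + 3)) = g + 3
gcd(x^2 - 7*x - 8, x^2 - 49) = 1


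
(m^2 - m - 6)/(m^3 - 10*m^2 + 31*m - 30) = (m + 2)/(m^2 - 7*m + 10)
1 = 1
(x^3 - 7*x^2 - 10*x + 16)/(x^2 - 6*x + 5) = (x^2 - 6*x - 16)/(x - 5)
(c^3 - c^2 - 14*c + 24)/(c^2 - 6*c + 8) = (c^2 + c - 12)/(c - 4)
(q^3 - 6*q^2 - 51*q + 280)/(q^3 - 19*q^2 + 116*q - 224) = (q^2 + 2*q - 35)/(q^2 - 11*q + 28)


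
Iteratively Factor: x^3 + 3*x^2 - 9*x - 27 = (x + 3)*(x^2 - 9) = (x + 3)^2*(x - 3)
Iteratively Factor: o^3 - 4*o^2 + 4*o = (o)*(o^2 - 4*o + 4) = o*(o - 2)*(o - 2)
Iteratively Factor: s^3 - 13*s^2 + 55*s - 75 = (s - 3)*(s^2 - 10*s + 25) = (s - 5)*(s - 3)*(s - 5)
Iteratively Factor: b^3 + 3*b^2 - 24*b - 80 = (b - 5)*(b^2 + 8*b + 16) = (b - 5)*(b + 4)*(b + 4)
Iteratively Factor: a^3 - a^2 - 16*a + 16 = (a - 1)*(a^2 - 16) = (a - 1)*(a + 4)*(a - 4)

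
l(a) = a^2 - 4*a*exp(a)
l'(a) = -4*a*exp(a) + 2*a - 4*exp(a)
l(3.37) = -380.62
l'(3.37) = -501.55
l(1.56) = -27.26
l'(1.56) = -45.61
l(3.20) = -303.78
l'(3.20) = -405.75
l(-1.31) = 3.13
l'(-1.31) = -2.29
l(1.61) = -29.63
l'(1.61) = -49.01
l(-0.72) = 1.92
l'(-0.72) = -1.99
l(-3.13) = 10.34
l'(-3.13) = -5.89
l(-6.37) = 40.62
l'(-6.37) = -12.70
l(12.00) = -7812085.99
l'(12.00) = -8463225.15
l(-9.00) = 81.00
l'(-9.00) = -18.00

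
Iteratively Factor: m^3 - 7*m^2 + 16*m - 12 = (m - 3)*(m^2 - 4*m + 4) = (m - 3)*(m - 2)*(m - 2)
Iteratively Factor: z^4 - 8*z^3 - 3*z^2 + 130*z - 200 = (z - 5)*(z^3 - 3*z^2 - 18*z + 40) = (z - 5)*(z + 4)*(z^2 - 7*z + 10) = (z - 5)*(z - 2)*(z + 4)*(z - 5)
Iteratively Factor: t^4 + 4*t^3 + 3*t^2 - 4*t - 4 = (t + 2)*(t^3 + 2*t^2 - t - 2) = (t + 1)*(t + 2)*(t^2 + t - 2) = (t - 1)*(t + 1)*(t + 2)*(t + 2)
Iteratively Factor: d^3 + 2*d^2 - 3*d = (d - 1)*(d^2 + 3*d) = d*(d - 1)*(d + 3)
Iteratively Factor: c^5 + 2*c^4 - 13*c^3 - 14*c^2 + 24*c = (c)*(c^4 + 2*c^3 - 13*c^2 - 14*c + 24) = c*(c - 1)*(c^3 + 3*c^2 - 10*c - 24) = c*(c - 1)*(c + 4)*(c^2 - c - 6) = c*(c - 1)*(c + 2)*(c + 4)*(c - 3)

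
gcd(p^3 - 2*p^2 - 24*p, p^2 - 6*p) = p^2 - 6*p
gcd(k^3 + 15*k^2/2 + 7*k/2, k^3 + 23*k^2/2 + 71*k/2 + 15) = k + 1/2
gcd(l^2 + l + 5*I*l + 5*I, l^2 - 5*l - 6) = l + 1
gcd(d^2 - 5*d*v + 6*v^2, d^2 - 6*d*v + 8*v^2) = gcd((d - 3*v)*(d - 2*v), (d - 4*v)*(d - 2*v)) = -d + 2*v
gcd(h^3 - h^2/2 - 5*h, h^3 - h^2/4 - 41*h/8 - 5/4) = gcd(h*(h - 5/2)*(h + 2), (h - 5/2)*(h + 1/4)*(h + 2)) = h^2 - h/2 - 5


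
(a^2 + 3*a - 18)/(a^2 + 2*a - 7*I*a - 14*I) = (a^2 + 3*a - 18)/(a^2 + a*(2 - 7*I) - 14*I)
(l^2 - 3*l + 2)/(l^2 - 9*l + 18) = (l^2 - 3*l + 2)/(l^2 - 9*l + 18)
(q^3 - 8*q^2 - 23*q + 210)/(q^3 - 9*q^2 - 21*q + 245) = (q - 6)/(q - 7)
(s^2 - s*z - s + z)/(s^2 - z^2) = (s - 1)/(s + z)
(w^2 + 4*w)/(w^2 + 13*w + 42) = w*(w + 4)/(w^2 + 13*w + 42)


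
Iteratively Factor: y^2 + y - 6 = (y + 3)*(y - 2)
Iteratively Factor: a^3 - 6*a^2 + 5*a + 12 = (a + 1)*(a^2 - 7*a + 12) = (a - 4)*(a + 1)*(a - 3)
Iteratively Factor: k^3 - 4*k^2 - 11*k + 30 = (k - 5)*(k^2 + k - 6) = (k - 5)*(k + 3)*(k - 2)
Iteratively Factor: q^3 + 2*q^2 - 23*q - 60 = (q - 5)*(q^2 + 7*q + 12) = (q - 5)*(q + 4)*(q + 3)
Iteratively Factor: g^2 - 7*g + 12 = (g - 4)*(g - 3)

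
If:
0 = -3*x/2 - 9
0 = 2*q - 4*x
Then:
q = -12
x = -6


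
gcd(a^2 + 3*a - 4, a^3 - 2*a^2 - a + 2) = a - 1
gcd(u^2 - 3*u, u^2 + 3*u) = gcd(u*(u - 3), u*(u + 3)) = u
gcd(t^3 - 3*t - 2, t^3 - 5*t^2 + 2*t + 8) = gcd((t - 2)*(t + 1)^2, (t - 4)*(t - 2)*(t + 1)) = t^2 - t - 2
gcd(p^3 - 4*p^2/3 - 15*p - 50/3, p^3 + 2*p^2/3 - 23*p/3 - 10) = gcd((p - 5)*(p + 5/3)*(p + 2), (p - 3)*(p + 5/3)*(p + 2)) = p^2 + 11*p/3 + 10/3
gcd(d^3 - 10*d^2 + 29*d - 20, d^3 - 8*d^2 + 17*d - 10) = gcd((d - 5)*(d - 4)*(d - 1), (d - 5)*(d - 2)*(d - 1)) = d^2 - 6*d + 5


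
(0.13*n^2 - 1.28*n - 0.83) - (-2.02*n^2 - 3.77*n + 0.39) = 2.15*n^2 + 2.49*n - 1.22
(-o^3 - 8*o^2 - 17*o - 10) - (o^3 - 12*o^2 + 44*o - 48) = -2*o^3 + 4*o^2 - 61*o + 38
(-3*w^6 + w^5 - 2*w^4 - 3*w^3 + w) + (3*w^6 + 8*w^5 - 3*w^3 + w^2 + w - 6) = 9*w^5 - 2*w^4 - 6*w^3 + w^2 + 2*w - 6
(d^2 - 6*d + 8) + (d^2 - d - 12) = 2*d^2 - 7*d - 4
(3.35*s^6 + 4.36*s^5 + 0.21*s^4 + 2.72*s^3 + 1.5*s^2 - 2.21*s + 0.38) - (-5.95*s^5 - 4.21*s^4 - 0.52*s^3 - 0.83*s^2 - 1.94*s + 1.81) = 3.35*s^6 + 10.31*s^5 + 4.42*s^4 + 3.24*s^3 + 2.33*s^2 - 0.27*s - 1.43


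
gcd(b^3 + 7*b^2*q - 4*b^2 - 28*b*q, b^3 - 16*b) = b^2 - 4*b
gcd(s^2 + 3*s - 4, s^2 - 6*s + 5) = s - 1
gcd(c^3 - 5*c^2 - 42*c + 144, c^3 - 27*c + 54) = c^2 + 3*c - 18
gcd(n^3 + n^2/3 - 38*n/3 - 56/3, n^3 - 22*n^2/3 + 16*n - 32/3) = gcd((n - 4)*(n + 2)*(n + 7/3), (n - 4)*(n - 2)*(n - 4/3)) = n - 4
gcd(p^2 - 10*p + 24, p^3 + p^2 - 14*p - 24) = p - 4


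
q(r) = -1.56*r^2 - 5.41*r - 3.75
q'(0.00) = -5.41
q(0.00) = -3.75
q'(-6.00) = 13.31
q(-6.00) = -27.45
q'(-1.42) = -0.98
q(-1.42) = 0.79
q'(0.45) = -6.81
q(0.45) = -6.50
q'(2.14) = -12.09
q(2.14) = -22.47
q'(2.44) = -13.02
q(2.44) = -26.24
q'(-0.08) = -5.16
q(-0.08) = -3.33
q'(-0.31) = -4.44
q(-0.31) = -2.22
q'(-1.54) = -0.61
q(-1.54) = 0.88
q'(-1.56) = -0.54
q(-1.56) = 0.89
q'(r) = -3.12*r - 5.41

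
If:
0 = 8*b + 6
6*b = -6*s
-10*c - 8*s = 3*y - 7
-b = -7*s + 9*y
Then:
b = -3/4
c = -1/10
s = 3/4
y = 2/3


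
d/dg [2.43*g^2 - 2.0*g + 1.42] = 4.86*g - 2.0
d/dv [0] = 0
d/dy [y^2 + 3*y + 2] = 2*y + 3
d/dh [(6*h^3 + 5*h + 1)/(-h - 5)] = 6*(-2*h^3 - 15*h^2 - 4)/(h^2 + 10*h + 25)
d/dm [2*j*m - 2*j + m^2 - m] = 2*j + 2*m - 1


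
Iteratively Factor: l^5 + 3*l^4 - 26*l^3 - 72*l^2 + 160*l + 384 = (l + 4)*(l^4 - l^3 - 22*l^2 + 16*l + 96) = (l + 2)*(l + 4)*(l^3 - 3*l^2 - 16*l + 48) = (l - 3)*(l + 2)*(l + 4)*(l^2 - 16) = (l - 4)*(l - 3)*(l + 2)*(l + 4)*(l + 4)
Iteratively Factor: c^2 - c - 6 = (c - 3)*(c + 2)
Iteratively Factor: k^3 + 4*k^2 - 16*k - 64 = (k + 4)*(k^2 - 16) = (k + 4)^2*(k - 4)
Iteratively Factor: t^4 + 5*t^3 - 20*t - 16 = (t + 1)*(t^3 + 4*t^2 - 4*t - 16) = (t + 1)*(t + 4)*(t^2 - 4) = (t - 2)*(t + 1)*(t + 4)*(t + 2)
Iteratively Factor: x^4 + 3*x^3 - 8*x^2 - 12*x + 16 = (x - 2)*(x^3 + 5*x^2 + 2*x - 8) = (x - 2)*(x + 2)*(x^2 + 3*x - 4) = (x - 2)*(x - 1)*(x + 2)*(x + 4)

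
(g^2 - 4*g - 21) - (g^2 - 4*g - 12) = -9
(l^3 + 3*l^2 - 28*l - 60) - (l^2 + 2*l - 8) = l^3 + 2*l^2 - 30*l - 52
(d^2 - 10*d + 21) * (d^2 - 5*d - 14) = d^4 - 15*d^3 + 57*d^2 + 35*d - 294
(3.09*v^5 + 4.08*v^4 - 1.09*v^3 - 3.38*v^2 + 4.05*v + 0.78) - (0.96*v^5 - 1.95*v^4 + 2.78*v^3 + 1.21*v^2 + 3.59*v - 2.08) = 2.13*v^5 + 6.03*v^4 - 3.87*v^3 - 4.59*v^2 + 0.46*v + 2.86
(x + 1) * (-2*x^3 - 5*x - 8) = -2*x^4 - 2*x^3 - 5*x^2 - 13*x - 8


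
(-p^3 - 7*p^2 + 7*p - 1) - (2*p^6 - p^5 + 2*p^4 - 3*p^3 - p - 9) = -2*p^6 + p^5 - 2*p^4 + 2*p^3 - 7*p^2 + 8*p + 8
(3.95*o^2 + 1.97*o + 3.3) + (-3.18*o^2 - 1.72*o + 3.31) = 0.77*o^2 + 0.25*o + 6.61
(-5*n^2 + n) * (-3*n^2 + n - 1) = 15*n^4 - 8*n^3 + 6*n^2 - n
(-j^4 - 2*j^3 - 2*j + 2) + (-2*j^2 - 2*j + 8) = -j^4 - 2*j^3 - 2*j^2 - 4*j + 10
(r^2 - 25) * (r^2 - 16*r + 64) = r^4 - 16*r^3 + 39*r^2 + 400*r - 1600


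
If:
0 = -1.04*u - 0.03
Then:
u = -0.03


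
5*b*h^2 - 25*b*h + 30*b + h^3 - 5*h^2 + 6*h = (5*b + h)*(h - 3)*(h - 2)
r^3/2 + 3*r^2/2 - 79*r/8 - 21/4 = (r/2 + 1/4)*(r - 7/2)*(r + 6)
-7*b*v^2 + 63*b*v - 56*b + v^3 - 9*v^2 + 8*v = (-7*b + v)*(v - 8)*(v - 1)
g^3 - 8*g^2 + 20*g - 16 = (g - 4)*(g - 2)^2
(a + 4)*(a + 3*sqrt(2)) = a^2 + 4*a + 3*sqrt(2)*a + 12*sqrt(2)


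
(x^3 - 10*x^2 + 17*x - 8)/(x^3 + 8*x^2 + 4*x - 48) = (x^3 - 10*x^2 + 17*x - 8)/(x^3 + 8*x^2 + 4*x - 48)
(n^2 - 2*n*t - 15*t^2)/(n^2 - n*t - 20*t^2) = (n + 3*t)/(n + 4*t)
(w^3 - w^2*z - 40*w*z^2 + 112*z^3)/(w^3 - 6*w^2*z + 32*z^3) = (w + 7*z)/(w + 2*z)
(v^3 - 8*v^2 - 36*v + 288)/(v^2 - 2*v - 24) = (v^2 - 2*v - 48)/(v + 4)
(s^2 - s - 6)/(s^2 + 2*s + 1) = (s^2 - s - 6)/(s^2 + 2*s + 1)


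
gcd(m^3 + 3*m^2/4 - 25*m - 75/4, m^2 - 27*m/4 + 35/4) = m - 5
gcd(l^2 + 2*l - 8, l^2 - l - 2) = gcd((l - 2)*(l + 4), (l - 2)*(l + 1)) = l - 2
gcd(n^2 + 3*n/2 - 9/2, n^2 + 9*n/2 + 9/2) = n + 3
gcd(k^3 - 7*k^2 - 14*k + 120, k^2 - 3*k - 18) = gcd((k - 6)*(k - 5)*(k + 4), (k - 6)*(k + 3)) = k - 6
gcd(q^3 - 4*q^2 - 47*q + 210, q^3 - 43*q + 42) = q^2 + q - 42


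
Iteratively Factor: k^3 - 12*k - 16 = (k - 4)*(k^2 + 4*k + 4) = (k - 4)*(k + 2)*(k + 2)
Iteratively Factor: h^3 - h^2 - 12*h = (h + 3)*(h^2 - 4*h) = h*(h + 3)*(h - 4)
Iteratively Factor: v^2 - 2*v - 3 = (v - 3)*(v + 1)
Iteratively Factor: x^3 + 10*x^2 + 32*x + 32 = (x + 2)*(x^2 + 8*x + 16) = (x + 2)*(x + 4)*(x + 4)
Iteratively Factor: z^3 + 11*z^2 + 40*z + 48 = (z + 3)*(z^2 + 8*z + 16) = (z + 3)*(z + 4)*(z + 4)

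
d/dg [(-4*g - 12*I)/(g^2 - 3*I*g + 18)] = 4/(g^2 - 12*I*g - 36)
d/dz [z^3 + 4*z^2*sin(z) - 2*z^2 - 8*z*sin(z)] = 4*z^2*cos(z) + 3*z^2 - 8*sqrt(2)*z*cos(z + pi/4) - 4*z - 8*sin(z)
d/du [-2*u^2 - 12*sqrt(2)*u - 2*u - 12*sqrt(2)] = -4*u - 12*sqrt(2) - 2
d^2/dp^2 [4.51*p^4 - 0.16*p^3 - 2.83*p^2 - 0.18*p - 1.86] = 54.12*p^2 - 0.96*p - 5.66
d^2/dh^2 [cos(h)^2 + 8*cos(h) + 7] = -8*cos(h) - 2*cos(2*h)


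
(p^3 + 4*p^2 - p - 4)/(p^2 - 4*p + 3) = (p^2 + 5*p + 4)/(p - 3)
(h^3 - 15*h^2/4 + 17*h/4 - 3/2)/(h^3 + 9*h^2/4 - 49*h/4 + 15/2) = (h - 1)/(h + 5)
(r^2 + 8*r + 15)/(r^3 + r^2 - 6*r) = (r + 5)/(r*(r - 2))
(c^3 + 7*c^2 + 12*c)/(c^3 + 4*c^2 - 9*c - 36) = c/(c - 3)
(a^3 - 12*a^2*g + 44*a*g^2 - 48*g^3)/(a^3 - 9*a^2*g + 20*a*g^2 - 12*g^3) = (a - 4*g)/(a - g)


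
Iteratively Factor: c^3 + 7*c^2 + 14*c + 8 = (c + 1)*(c^2 + 6*c + 8) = (c + 1)*(c + 2)*(c + 4)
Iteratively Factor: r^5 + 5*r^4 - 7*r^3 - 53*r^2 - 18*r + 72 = (r - 1)*(r^4 + 6*r^3 - r^2 - 54*r - 72) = (r - 1)*(r + 4)*(r^3 + 2*r^2 - 9*r - 18) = (r - 1)*(r + 3)*(r + 4)*(r^2 - r - 6) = (r - 3)*(r - 1)*(r + 3)*(r + 4)*(r + 2)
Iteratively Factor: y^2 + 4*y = (y + 4)*(y)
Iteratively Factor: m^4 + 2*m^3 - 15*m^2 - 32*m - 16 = (m + 4)*(m^3 - 2*m^2 - 7*m - 4) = (m + 1)*(m + 4)*(m^2 - 3*m - 4) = (m + 1)^2*(m + 4)*(m - 4)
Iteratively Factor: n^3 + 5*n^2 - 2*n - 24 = (n + 3)*(n^2 + 2*n - 8) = (n + 3)*(n + 4)*(n - 2)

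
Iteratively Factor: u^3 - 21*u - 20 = (u + 4)*(u^2 - 4*u - 5) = (u + 1)*(u + 4)*(u - 5)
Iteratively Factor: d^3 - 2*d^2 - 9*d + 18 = (d - 3)*(d^2 + d - 6) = (d - 3)*(d - 2)*(d + 3)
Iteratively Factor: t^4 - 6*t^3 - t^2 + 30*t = (t + 2)*(t^3 - 8*t^2 + 15*t) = t*(t + 2)*(t^2 - 8*t + 15) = t*(t - 5)*(t + 2)*(t - 3)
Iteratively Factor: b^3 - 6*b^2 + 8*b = (b - 4)*(b^2 - 2*b) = (b - 4)*(b - 2)*(b)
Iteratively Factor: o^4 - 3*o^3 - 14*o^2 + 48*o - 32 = (o - 1)*(o^3 - 2*o^2 - 16*o + 32) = (o - 2)*(o - 1)*(o^2 - 16) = (o - 4)*(o - 2)*(o - 1)*(o + 4)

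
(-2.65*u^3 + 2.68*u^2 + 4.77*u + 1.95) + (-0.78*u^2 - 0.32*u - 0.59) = -2.65*u^3 + 1.9*u^2 + 4.45*u + 1.36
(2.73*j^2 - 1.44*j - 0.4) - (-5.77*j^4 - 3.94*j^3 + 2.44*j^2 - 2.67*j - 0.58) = 5.77*j^4 + 3.94*j^3 + 0.29*j^2 + 1.23*j + 0.18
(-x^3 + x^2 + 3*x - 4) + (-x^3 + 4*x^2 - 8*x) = -2*x^3 + 5*x^2 - 5*x - 4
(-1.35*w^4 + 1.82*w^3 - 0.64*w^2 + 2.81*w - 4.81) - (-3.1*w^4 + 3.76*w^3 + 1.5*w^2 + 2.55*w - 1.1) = 1.75*w^4 - 1.94*w^3 - 2.14*w^2 + 0.26*w - 3.71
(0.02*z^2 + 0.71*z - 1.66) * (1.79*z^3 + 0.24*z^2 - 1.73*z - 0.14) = 0.0358*z^5 + 1.2757*z^4 - 2.8356*z^3 - 1.6295*z^2 + 2.7724*z + 0.2324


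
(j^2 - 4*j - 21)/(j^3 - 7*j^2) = (j + 3)/j^2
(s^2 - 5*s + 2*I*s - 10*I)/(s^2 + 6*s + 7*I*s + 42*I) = (s^2 + s*(-5 + 2*I) - 10*I)/(s^2 + s*(6 + 7*I) + 42*I)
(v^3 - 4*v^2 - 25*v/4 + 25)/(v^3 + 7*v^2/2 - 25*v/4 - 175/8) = 2*(v - 4)/(2*v + 7)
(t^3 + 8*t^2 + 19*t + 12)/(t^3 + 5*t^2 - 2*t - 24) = (t + 1)/(t - 2)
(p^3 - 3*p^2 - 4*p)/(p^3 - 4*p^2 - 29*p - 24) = p*(p - 4)/(p^2 - 5*p - 24)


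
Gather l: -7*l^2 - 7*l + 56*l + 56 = -7*l^2 + 49*l + 56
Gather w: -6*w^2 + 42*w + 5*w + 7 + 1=-6*w^2 + 47*w + 8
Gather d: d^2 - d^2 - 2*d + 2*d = 0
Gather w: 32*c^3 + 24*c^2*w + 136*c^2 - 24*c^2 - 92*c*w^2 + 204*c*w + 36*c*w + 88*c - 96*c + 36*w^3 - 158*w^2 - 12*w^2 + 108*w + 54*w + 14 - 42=32*c^3 + 112*c^2 - 8*c + 36*w^3 + w^2*(-92*c - 170) + w*(24*c^2 + 240*c + 162) - 28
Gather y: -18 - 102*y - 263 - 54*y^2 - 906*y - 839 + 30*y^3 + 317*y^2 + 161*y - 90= 30*y^3 + 263*y^2 - 847*y - 1210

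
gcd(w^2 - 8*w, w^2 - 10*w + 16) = w - 8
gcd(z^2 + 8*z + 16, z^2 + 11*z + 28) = z + 4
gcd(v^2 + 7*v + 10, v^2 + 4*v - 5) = v + 5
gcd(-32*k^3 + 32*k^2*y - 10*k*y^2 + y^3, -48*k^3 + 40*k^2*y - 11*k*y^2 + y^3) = 16*k^2 - 8*k*y + y^2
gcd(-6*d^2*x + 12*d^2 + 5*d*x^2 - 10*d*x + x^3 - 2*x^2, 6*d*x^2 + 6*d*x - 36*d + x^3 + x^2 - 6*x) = 6*d*x - 12*d + x^2 - 2*x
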